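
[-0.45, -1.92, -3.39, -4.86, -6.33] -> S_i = -0.45 + -1.47*i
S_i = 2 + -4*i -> [2, -2, -6, -10, -14]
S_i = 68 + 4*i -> [68, 72, 76, 80, 84]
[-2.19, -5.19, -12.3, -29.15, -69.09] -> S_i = -2.19*2.37^i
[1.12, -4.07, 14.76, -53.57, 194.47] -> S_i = 1.12*(-3.63)^i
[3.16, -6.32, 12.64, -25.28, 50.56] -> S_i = 3.16*(-2.00)^i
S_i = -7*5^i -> [-7, -35, -175, -875, -4375]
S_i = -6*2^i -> [-6, -12, -24, -48, -96]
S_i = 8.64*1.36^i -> [8.64, 11.75, 15.98, 21.73, 29.56]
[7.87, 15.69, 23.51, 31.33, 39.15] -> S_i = 7.87 + 7.82*i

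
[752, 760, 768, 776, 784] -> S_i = 752 + 8*i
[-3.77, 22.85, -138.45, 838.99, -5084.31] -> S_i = -3.77*(-6.06)^i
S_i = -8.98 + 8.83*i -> [-8.98, -0.15, 8.68, 17.51, 26.34]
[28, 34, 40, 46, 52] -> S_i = 28 + 6*i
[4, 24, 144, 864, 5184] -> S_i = 4*6^i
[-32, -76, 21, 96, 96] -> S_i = Random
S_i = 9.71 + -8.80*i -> [9.71, 0.91, -7.89, -16.69, -25.49]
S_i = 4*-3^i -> [4, -12, 36, -108, 324]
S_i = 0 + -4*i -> [0, -4, -8, -12, -16]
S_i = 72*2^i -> [72, 144, 288, 576, 1152]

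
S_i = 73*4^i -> [73, 292, 1168, 4672, 18688]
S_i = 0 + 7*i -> [0, 7, 14, 21, 28]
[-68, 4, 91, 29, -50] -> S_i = Random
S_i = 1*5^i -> [1, 5, 25, 125, 625]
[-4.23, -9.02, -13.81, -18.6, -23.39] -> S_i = -4.23 + -4.79*i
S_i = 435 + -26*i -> [435, 409, 383, 357, 331]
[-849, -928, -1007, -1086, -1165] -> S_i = -849 + -79*i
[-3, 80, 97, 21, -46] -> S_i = Random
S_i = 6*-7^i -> [6, -42, 294, -2058, 14406]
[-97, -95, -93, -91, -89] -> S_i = -97 + 2*i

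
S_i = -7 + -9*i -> [-7, -16, -25, -34, -43]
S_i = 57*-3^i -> [57, -171, 513, -1539, 4617]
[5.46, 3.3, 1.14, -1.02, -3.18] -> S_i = 5.46 + -2.16*i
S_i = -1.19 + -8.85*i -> [-1.19, -10.04, -18.89, -27.74, -36.59]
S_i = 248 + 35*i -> [248, 283, 318, 353, 388]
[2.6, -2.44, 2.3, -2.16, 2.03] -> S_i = 2.60*(-0.94)^i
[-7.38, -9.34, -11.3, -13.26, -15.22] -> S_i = -7.38 + -1.96*i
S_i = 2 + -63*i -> [2, -61, -124, -187, -250]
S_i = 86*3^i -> [86, 258, 774, 2322, 6966]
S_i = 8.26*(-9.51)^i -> [8.26, -78.55, 747.04, -7104.3, 67561.94]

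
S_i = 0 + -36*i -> [0, -36, -72, -108, -144]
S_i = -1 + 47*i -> [-1, 46, 93, 140, 187]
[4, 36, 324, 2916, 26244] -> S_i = 4*9^i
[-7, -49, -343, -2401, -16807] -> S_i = -7*7^i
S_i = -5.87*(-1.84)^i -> [-5.87, 10.8, -19.87, 36.57, -67.28]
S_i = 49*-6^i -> [49, -294, 1764, -10584, 63504]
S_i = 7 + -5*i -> [7, 2, -3, -8, -13]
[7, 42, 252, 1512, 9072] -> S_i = 7*6^i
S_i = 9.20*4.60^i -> [9.2, 42.32, 194.67, 895.49, 4119.26]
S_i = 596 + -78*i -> [596, 518, 440, 362, 284]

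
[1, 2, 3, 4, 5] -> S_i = 1 + 1*i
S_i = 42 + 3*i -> [42, 45, 48, 51, 54]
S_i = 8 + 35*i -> [8, 43, 78, 113, 148]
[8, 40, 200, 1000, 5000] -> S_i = 8*5^i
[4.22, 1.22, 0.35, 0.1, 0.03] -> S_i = 4.22*0.29^i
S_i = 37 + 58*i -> [37, 95, 153, 211, 269]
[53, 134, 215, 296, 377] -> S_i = 53 + 81*i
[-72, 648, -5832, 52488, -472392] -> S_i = -72*-9^i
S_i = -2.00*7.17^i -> [-2.0, -14.34, -102.82, -737.2, -5285.75]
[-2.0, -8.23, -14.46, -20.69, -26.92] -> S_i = -2.00 + -6.23*i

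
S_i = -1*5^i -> [-1, -5, -25, -125, -625]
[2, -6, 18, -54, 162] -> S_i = 2*-3^i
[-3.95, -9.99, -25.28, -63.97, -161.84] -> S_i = -3.95*2.53^i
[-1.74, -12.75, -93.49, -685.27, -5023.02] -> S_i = -1.74*7.33^i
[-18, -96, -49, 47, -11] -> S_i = Random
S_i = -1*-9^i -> [-1, 9, -81, 729, -6561]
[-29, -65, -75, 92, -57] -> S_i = Random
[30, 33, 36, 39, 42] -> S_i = 30 + 3*i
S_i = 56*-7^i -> [56, -392, 2744, -19208, 134456]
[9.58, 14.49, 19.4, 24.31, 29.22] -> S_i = 9.58 + 4.91*i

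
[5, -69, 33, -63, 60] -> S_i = Random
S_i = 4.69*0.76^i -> [4.69, 3.56, 2.71, 2.06, 1.56]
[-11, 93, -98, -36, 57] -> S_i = Random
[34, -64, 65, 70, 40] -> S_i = Random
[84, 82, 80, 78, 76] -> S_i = 84 + -2*i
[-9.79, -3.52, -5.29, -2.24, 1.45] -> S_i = Random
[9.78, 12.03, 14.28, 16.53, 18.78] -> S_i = 9.78 + 2.25*i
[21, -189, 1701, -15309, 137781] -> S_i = 21*-9^i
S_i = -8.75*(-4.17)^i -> [-8.75, 36.49, -152.15, 634.48, -2645.77]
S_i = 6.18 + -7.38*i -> [6.18, -1.2, -8.58, -15.96, -23.34]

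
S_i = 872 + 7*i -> [872, 879, 886, 893, 900]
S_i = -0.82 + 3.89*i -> [-0.82, 3.07, 6.96, 10.85, 14.74]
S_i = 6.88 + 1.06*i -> [6.88, 7.94, 9.0, 10.06, 11.12]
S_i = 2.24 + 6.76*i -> [2.24, 9.0, 15.76, 22.52, 29.28]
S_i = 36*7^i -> [36, 252, 1764, 12348, 86436]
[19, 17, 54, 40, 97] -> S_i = Random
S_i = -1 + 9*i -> [-1, 8, 17, 26, 35]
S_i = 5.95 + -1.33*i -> [5.95, 4.62, 3.29, 1.96, 0.63]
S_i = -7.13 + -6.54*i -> [-7.13, -13.67, -20.21, -26.75, -33.29]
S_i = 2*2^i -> [2, 4, 8, 16, 32]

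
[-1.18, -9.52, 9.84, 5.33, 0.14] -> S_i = Random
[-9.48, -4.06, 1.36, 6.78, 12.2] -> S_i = -9.48 + 5.42*i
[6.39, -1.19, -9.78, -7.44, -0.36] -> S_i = Random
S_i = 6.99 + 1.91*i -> [6.99, 8.9, 10.81, 12.72, 14.63]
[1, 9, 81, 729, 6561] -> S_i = 1*9^i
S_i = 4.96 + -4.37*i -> [4.96, 0.59, -3.78, -8.15, -12.52]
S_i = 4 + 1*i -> [4, 5, 6, 7, 8]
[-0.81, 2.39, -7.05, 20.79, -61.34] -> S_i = -0.81*(-2.95)^i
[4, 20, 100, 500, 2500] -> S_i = 4*5^i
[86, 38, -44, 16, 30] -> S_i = Random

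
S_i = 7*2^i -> [7, 14, 28, 56, 112]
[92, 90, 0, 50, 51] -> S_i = Random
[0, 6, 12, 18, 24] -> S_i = 0 + 6*i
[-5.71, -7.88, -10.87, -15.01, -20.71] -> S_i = -5.71*1.38^i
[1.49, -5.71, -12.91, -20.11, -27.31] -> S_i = 1.49 + -7.20*i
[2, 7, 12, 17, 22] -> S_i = 2 + 5*i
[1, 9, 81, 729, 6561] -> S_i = 1*9^i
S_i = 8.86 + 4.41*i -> [8.86, 13.27, 17.68, 22.09, 26.5]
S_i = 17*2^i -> [17, 34, 68, 136, 272]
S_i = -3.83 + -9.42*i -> [-3.83, -13.25, -22.67, -32.09, -41.51]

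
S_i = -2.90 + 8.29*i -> [-2.9, 5.39, 13.68, 21.97, 30.26]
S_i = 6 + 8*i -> [6, 14, 22, 30, 38]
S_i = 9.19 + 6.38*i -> [9.19, 15.57, 21.95, 28.33, 34.71]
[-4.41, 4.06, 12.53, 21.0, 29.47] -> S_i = -4.41 + 8.47*i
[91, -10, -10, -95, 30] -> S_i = Random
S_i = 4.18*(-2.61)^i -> [4.18, -10.91, 28.47, -74.32, 193.97]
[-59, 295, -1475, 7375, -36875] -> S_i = -59*-5^i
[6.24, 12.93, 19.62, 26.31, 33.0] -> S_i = 6.24 + 6.69*i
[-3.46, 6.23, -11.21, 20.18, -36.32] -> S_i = -3.46*(-1.80)^i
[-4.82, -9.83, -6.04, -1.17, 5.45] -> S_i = Random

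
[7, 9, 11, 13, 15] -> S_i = 7 + 2*i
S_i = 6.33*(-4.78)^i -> [6.33, -30.26, 144.63, -691.33, 3304.57]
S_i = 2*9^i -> [2, 18, 162, 1458, 13122]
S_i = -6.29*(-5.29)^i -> [-6.29, 33.27, -176.02, 931.15, -4925.76]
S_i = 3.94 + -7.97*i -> [3.94, -4.03, -12.0, -19.97, -27.94]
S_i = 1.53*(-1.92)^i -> [1.53, -2.94, 5.64, -10.83, 20.79]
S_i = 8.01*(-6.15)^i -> [8.01, -49.26, 302.96, -1863.19, 11458.64]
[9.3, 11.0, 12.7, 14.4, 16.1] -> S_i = 9.30 + 1.70*i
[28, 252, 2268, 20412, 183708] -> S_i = 28*9^i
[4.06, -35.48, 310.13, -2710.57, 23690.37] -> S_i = 4.06*(-8.74)^i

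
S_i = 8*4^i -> [8, 32, 128, 512, 2048]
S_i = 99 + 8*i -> [99, 107, 115, 123, 131]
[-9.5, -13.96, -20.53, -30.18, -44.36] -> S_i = -9.50*1.47^i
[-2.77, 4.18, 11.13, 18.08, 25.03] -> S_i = -2.77 + 6.95*i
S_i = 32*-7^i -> [32, -224, 1568, -10976, 76832]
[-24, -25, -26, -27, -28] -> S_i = -24 + -1*i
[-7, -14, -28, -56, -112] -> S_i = -7*2^i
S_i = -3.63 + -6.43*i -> [-3.63, -10.06, -16.49, -22.92, -29.35]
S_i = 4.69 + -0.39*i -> [4.69, 4.3, 3.91, 3.52, 3.13]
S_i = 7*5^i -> [7, 35, 175, 875, 4375]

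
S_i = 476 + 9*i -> [476, 485, 494, 503, 512]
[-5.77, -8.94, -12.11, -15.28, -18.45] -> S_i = -5.77 + -3.17*i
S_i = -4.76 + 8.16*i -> [-4.76, 3.4, 11.56, 19.72, 27.88]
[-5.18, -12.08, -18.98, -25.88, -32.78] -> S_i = -5.18 + -6.90*i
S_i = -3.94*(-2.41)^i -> [-3.94, 9.5, -22.88, 55.15, -132.91]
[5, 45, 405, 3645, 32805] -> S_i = 5*9^i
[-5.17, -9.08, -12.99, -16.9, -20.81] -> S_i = -5.17 + -3.91*i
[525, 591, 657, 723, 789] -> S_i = 525 + 66*i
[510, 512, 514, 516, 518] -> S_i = 510 + 2*i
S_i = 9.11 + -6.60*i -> [9.11, 2.51, -4.09, -10.69, -17.29]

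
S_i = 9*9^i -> [9, 81, 729, 6561, 59049]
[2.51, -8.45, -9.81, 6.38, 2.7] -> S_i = Random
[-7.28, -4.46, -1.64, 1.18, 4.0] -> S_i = -7.28 + 2.82*i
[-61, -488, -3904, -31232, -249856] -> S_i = -61*8^i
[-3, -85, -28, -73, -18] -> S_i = Random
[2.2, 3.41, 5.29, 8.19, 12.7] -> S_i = 2.20*1.55^i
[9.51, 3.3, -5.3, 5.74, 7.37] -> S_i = Random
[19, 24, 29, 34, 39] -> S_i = 19 + 5*i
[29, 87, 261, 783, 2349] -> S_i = 29*3^i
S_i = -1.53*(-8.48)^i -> [-1.53, 12.97, -110.02, 932.99, -7911.79]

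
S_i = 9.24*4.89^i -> [9.24, 45.18, 220.95, 1080.43, 5283.33]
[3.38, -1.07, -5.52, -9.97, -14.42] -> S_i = 3.38 + -4.45*i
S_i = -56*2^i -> [-56, -112, -224, -448, -896]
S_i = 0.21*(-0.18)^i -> [0.21, -0.04, 0.01, -0.0, 0.0]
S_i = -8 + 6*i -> [-8, -2, 4, 10, 16]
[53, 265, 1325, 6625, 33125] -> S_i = 53*5^i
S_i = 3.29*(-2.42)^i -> [3.29, -7.96, 19.27, -46.63, 112.84]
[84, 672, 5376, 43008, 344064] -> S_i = 84*8^i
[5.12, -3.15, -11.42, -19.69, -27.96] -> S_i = 5.12 + -8.27*i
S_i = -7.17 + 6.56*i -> [-7.17, -0.61, 5.95, 12.51, 19.07]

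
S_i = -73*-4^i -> [-73, 292, -1168, 4672, -18688]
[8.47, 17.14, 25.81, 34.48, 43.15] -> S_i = 8.47 + 8.67*i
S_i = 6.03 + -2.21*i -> [6.03, 3.82, 1.61, -0.6, -2.81]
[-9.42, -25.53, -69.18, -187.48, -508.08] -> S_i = -9.42*2.71^i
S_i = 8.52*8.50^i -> [8.52, 72.42, 615.57, 5232.34, 44474.93]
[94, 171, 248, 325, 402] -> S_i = 94 + 77*i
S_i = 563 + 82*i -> [563, 645, 727, 809, 891]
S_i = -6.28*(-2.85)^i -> [-6.28, 17.9, -51.01, 145.38, -414.32]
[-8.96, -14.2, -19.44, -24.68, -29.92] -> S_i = -8.96 + -5.24*i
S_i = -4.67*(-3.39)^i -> [-4.67, 15.83, -53.67, 181.93, -616.76]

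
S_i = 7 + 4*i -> [7, 11, 15, 19, 23]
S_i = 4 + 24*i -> [4, 28, 52, 76, 100]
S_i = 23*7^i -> [23, 161, 1127, 7889, 55223]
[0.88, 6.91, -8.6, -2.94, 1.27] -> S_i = Random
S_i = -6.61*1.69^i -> [-6.61, -11.17, -18.88, -31.91, -53.92]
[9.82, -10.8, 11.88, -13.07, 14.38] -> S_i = 9.82*(-1.10)^i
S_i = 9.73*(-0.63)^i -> [9.73, -6.13, 3.86, -2.43, 1.53]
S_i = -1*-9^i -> [-1, 9, -81, 729, -6561]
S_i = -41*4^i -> [-41, -164, -656, -2624, -10496]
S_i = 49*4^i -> [49, 196, 784, 3136, 12544]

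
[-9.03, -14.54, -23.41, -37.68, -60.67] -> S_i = -9.03*1.61^i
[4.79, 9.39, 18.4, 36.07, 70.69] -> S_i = 4.79*1.96^i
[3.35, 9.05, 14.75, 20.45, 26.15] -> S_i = 3.35 + 5.70*i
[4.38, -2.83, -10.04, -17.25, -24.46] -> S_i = 4.38 + -7.21*i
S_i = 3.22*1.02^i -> [3.22, 3.28, 3.35, 3.42, 3.49]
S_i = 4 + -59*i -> [4, -55, -114, -173, -232]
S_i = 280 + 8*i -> [280, 288, 296, 304, 312]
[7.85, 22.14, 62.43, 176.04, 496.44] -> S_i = 7.85*2.82^i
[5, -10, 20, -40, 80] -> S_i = 5*-2^i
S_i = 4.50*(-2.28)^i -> [4.5, -10.26, 23.39, -53.34, 121.61]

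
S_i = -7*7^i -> [-7, -49, -343, -2401, -16807]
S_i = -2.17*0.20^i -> [-2.17, -0.43, -0.09, -0.02, -0.0]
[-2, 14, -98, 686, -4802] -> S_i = -2*-7^i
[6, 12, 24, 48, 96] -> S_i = 6*2^i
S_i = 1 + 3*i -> [1, 4, 7, 10, 13]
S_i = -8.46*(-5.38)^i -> [-8.46, 45.51, -244.87, 1317.4, -7087.6]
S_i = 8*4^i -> [8, 32, 128, 512, 2048]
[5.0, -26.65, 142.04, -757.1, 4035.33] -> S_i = 5.00*(-5.33)^i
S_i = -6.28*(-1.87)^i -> [-6.28, 11.74, -21.96, 41.07, -76.79]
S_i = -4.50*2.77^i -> [-4.5, -12.46, -34.53, -95.64, -264.93]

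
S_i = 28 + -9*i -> [28, 19, 10, 1, -8]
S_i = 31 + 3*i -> [31, 34, 37, 40, 43]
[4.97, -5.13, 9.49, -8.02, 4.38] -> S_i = Random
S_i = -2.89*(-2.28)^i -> [-2.89, 6.59, -15.02, 34.25, -78.1]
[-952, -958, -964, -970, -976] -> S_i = -952 + -6*i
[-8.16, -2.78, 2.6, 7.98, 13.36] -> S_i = -8.16 + 5.38*i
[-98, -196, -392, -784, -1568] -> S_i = -98*2^i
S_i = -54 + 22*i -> [-54, -32, -10, 12, 34]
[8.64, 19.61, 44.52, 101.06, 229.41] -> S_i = 8.64*2.27^i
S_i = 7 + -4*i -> [7, 3, -1, -5, -9]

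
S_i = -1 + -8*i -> [-1, -9, -17, -25, -33]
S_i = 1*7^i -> [1, 7, 49, 343, 2401]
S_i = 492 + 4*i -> [492, 496, 500, 504, 508]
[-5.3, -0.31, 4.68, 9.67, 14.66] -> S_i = -5.30 + 4.99*i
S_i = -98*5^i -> [-98, -490, -2450, -12250, -61250]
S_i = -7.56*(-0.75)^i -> [-7.56, 5.67, -4.25, 3.19, -2.39]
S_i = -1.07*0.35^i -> [-1.07, -0.37, -0.13, -0.05, -0.02]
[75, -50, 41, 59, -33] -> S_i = Random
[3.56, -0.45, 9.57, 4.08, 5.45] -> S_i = Random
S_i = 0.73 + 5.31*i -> [0.73, 6.04, 11.35, 16.66, 21.97]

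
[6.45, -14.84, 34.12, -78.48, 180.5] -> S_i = 6.45*(-2.30)^i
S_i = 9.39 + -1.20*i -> [9.39, 8.19, 6.99, 5.79, 4.59]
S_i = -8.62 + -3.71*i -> [-8.62, -12.33, -16.04, -19.75, -23.46]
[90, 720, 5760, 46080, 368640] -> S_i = 90*8^i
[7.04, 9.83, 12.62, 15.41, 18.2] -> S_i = 7.04 + 2.79*i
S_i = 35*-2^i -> [35, -70, 140, -280, 560]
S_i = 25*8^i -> [25, 200, 1600, 12800, 102400]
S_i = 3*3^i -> [3, 9, 27, 81, 243]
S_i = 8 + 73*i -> [8, 81, 154, 227, 300]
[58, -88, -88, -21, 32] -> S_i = Random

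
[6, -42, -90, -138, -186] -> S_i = 6 + -48*i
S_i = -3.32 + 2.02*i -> [-3.32, -1.3, 0.72, 2.74, 4.76]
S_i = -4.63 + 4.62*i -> [-4.63, -0.01, 4.61, 9.23, 13.85]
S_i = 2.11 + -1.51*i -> [2.11, 0.6, -0.91, -2.42, -3.93]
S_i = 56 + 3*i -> [56, 59, 62, 65, 68]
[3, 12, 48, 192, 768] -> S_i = 3*4^i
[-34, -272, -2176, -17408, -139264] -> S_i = -34*8^i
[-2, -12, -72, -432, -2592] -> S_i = -2*6^i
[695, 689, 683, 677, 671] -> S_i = 695 + -6*i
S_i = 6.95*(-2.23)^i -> [6.95, -15.5, 34.56, -77.07, 171.87]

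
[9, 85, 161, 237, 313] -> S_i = 9 + 76*i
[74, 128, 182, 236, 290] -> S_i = 74 + 54*i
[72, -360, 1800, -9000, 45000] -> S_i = 72*-5^i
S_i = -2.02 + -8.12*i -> [-2.02, -10.14, -18.26, -26.38, -34.5]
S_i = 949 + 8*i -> [949, 957, 965, 973, 981]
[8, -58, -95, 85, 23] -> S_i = Random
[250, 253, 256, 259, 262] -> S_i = 250 + 3*i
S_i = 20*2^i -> [20, 40, 80, 160, 320]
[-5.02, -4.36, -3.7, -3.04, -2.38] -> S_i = -5.02 + 0.66*i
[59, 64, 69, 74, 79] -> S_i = 59 + 5*i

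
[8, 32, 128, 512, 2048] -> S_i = 8*4^i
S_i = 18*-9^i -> [18, -162, 1458, -13122, 118098]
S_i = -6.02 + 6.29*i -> [-6.02, 0.27, 6.56, 12.85, 19.14]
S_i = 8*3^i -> [8, 24, 72, 216, 648]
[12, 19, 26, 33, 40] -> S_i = 12 + 7*i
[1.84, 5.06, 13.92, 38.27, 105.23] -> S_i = 1.84*2.75^i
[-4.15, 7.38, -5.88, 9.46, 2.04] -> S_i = Random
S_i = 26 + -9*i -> [26, 17, 8, -1, -10]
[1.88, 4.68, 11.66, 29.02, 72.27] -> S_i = 1.88*2.49^i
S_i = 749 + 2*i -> [749, 751, 753, 755, 757]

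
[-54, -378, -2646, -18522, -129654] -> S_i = -54*7^i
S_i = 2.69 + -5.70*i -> [2.69, -3.01, -8.71, -14.41, -20.11]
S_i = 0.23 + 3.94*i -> [0.23, 4.17, 8.11, 12.05, 15.99]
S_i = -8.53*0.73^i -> [-8.53, -6.23, -4.55, -3.32, -2.42]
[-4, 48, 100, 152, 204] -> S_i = -4 + 52*i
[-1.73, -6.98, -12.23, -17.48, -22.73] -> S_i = -1.73 + -5.25*i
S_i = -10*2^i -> [-10, -20, -40, -80, -160]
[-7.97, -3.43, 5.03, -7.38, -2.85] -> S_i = Random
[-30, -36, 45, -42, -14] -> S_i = Random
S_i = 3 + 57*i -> [3, 60, 117, 174, 231]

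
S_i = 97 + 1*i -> [97, 98, 99, 100, 101]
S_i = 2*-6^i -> [2, -12, 72, -432, 2592]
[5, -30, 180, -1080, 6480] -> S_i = 5*-6^i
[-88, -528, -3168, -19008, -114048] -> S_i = -88*6^i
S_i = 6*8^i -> [6, 48, 384, 3072, 24576]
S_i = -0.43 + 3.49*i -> [-0.43, 3.06, 6.55, 10.04, 13.53]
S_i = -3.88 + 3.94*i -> [-3.88, 0.06, 4.0, 7.94, 11.88]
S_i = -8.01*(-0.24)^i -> [-8.01, 1.92, -0.46, 0.11, -0.03]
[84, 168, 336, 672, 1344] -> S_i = 84*2^i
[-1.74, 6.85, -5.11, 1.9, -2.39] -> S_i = Random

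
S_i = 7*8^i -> [7, 56, 448, 3584, 28672]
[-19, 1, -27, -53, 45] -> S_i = Random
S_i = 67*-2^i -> [67, -134, 268, -536, 1072]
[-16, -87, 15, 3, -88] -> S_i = Random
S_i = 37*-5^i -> [37, -185, 925, -4625, 23125]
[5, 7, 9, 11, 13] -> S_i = 5 + 2*i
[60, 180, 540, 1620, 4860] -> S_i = 60*3^i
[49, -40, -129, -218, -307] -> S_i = 49 + -89*i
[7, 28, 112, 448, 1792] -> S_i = 7*4^i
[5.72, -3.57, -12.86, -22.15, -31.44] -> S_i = 5.72 + -9.29*i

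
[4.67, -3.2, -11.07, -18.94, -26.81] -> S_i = 4.67 + -7.87*i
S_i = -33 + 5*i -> [-33, -28, -23, -18, -13]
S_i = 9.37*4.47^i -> [9.37, 41.88, 187.22, 836.88, 3740.84]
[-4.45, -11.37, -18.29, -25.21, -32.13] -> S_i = -4.45 + -6.92*i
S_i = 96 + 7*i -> [96, 103, 110, 117, 124]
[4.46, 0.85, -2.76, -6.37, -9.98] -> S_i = 4.46 + -3.61*i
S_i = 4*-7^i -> [4, -28, 196, -1372, 9604]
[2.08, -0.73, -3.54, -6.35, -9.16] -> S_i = 2.08 + -2.81*i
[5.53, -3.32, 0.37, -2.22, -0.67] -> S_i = Random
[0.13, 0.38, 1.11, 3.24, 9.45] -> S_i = 0.13*2.92^i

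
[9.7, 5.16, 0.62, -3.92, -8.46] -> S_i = 9.70 + -4.54*i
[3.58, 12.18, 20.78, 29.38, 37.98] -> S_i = 3.58 + 8.60*i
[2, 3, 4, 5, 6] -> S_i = 2 + 1*i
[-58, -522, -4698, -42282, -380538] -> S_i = -58*9^i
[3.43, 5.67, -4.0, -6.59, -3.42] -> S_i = Random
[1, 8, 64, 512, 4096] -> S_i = 1*8^i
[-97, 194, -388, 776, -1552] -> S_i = -97*-2^i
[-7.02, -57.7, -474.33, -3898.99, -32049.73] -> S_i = -7.02*8.22^i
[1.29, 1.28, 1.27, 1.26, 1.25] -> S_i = 1.29 + -0.01*i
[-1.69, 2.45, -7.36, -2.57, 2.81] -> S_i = Random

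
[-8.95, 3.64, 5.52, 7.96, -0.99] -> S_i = Random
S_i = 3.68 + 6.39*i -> [3.68, 10.07, 16.46, 22.85, 29.24]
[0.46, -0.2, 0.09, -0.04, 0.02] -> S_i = 0.46*(-0.44)^i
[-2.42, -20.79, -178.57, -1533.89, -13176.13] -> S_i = -2.42*8.59^i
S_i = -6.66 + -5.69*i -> [-6.66, -12.35, -18.04, -23.73, -29.42]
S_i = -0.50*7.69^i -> [-0.5, -3.84, -29.57, -227.38, -1748.54]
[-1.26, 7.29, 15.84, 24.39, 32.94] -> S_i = -1.26 + 8.55*i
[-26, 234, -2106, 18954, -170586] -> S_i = -26*-9^i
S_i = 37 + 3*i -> [37, 40, 43, 46, 49]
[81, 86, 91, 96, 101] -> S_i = 81 + 5*i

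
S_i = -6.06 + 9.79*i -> [-6.06, 3.73, 13.52, 23.31, 33.1]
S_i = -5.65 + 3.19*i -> [-5.65, -2.46, 0.73, 3.92, 7.11]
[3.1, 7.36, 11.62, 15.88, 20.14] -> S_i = 3.10 + 4.26*i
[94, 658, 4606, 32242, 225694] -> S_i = 94*7^i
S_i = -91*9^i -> [-91, -819, -7371, -66339, -597051]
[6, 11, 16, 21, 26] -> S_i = 6 + 5*i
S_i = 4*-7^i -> [4, -28, 196, -1372, 9604]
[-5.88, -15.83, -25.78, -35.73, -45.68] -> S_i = -5.88 + -9.95*i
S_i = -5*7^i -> [-5, -35, -245, -1715, -12005]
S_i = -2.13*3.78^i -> [-2.13, -8.05, -30.43, -115.04, -434.86]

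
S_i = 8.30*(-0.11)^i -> [8.3, -0.91, 0.1, -0.01, 0.0]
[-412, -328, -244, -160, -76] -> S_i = -412 + 84*i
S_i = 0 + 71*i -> [0, 71, 142, 213, 284]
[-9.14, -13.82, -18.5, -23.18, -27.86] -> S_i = -9.14 + -4.68*i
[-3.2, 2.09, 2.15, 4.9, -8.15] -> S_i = Random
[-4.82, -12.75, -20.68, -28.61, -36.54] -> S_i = -4.82 + -7.93*i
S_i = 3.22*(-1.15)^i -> [3.22, -3.7, 4.26, -4.9, 5.63]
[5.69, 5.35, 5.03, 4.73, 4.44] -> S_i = 5.69*0.94^i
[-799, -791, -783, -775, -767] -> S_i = -799 + 8*i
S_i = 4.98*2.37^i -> [4.98, 11.8, 27.97, 66.29, 157.12]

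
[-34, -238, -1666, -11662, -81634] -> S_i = -34*7^i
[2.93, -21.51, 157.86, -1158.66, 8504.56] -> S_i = 2.93*(-7.34)^i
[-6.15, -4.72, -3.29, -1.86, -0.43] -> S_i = -6.15 + 1.43*i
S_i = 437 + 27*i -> [437, 464, 491, 518, 545]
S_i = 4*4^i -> [4, 16, 64, 256, 1024]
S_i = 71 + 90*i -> [71, 161, 251, 341, 431]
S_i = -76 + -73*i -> [-76, -149, -222, -295, -368]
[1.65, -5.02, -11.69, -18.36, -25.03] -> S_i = 1.65 + -6.67*i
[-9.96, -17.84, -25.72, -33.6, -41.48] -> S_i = -9.96 + -7.88*i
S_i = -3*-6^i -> [-3, 18, -108, 648, -3888]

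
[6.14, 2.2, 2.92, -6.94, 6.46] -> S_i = Random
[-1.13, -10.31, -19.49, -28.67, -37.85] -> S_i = -1.13 + -9.18*i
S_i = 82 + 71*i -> [82, 153, 224, 295, 366]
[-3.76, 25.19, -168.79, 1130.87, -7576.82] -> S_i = -3.76*(-6.70)^i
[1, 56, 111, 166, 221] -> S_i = 1 + 55*i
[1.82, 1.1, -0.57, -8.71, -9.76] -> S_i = Random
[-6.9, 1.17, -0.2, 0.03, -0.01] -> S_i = -6.90*(-0.17)^i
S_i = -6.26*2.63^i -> [-6.26, -16.46, -43.3, -113.88, -299.5]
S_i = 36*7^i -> [36, 252, 1764, 12348, 86436]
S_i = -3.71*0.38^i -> [-3.71, -1.41, -0.54, -0.2, -0.08]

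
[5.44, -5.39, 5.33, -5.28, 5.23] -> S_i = 5.44*(-0.99)^i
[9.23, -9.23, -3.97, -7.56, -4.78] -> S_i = Random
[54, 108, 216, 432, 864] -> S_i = 54*2^i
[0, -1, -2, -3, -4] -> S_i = 0 + -1*i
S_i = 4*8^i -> [4, 32, 256, 2048, 16384]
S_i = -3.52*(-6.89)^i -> [-3.52, 24.25, -167.1, 1151.33, -7932.67]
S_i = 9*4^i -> [9, 36, 144, 576, 2304]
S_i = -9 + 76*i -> [-9, 67, 143, 219, 295]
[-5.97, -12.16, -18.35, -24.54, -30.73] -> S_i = -5.97 + -6.19*i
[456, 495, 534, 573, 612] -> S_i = 456 + 39*i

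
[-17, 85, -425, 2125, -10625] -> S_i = -17*-5^i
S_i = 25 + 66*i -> [25, 91, 157, 223, 289]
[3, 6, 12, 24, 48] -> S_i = 3*2^i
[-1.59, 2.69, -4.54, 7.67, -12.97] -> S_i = -1.59*(-1.69)^i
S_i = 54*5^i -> [54, 270, 1350, 6750, 33750]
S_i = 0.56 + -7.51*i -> [0.56, -6.95, -14.46, -21.97, -29.48]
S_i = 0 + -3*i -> [0, -3, -6, -9, -12]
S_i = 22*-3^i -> [22, -66, 198, -594, 1782]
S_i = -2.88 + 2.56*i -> [-2.88, -0.32, 2.24, 4.8, 7.36]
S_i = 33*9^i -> [33, 297, 2673, 24057, 216513]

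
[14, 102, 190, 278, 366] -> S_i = 14 + 88*i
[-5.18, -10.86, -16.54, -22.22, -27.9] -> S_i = -5.18 + -5.68*i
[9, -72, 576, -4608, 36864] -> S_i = 9*-8^i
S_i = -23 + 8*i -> [-23, -15, -7, 1, 9]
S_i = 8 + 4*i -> [8, 12, 16, 20, 24]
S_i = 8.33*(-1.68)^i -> [8.33, -13.99, 23.51, -39.5, 66.36]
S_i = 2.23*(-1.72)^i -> [2.23, -3.84, 6.6, -11.35, 19.52]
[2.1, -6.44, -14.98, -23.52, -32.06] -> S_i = 2.10 + -8.54*i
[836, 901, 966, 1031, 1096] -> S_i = 836 + 65*i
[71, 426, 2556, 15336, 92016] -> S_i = 71*6^i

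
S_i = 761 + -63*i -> [761, 698, 635, 572, 509]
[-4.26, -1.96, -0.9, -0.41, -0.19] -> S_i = -4.26*0.46^i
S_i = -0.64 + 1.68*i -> [-0.64, 1.04, 2.72, 4.4, 6.08]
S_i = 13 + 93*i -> [13, 106, 199, 292, 385]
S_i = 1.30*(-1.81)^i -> [1.3, -2.35, 4.26, -7.71, 13.95]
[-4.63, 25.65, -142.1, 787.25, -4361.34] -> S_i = -4.63*(-5.54)^i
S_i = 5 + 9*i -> [5, 14, 23, 32, 41]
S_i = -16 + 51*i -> [-16, 35, 86, 137, 188]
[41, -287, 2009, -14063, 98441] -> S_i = 41*-7^i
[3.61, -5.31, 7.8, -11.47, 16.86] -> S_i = 3.61*(-1.47)^i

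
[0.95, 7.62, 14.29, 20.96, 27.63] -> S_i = 0.95 + 6.67*i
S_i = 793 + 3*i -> [793, 796, 799, 802, 805]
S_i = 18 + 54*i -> [18, 72, 126, 180, 234]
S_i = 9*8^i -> [9, 72, 576, 4608, 36864]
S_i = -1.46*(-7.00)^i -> [-1.46, 10.22, -71.54, 500.78, -3505.46]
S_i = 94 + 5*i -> [94, 99, 104, 109, 114]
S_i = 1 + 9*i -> [1, 10, 19, 28, 37]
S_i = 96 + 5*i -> [96, 101, 106, 111, 116]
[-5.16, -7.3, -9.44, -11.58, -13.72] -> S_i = -5.16 + -2.14*i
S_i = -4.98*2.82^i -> [-4.98, -14.04, -39.6, -111.68, -314.94]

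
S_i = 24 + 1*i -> [24, 25, 26, 27, 28]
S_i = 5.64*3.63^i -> [5.64, 20.47, 74.32, 269.77, 979.28]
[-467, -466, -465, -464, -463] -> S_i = -467 + 1*i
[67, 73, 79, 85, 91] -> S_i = 67 + 6*i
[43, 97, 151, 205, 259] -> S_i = 43 + 54*i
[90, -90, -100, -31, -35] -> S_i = Random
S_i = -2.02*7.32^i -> [-2.02, -14.79, -108.24, -792.29, -5799.57]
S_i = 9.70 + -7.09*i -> [9.7, 2.61, -4.48, -11.57, -18.66]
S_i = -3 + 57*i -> [-3, 54, 111, 168, 225]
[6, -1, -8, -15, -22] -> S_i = 6 + -7*i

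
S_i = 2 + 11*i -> [2, 13, 24, 35, 46]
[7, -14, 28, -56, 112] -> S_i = 7*-2^i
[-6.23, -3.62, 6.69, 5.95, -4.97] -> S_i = Random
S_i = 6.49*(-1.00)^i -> [6.49, -6.49, 6.49, -6.49, 6.49]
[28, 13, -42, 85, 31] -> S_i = Random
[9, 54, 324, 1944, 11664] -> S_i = 9*6^i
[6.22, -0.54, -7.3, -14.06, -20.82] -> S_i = 6.22 + -6.76*i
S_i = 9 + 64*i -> [9, 73, 137, 201, 265]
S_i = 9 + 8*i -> [9, 17, 25, 33, 41]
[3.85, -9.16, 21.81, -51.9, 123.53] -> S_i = 3.85*(-2.38)^i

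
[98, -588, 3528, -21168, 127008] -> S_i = 98*-6^i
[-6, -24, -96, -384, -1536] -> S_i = -6*4^i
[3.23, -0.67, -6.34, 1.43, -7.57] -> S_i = Random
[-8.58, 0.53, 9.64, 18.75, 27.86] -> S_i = -8.58 + 9.11*i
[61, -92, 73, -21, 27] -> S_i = Random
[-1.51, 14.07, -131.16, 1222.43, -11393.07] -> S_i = -1.51*(-9.32)^i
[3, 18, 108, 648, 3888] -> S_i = 3*6^i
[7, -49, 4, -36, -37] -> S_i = Random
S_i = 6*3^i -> [6, 18, 54, 162, 486]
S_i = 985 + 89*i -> [985, 1074, 1163, 1252, 1341]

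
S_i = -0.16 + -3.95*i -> [-0.16, -4.11, -8.06, -12.01, -15.96]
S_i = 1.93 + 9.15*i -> [1.93, 11.08, 20.23, 29.38, 38.53]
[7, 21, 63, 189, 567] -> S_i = 7*3^i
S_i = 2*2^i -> [2, 4, 8, 16, 32]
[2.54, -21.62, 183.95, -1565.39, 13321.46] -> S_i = 2.54*(-8.51)^i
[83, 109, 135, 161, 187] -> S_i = 83 + 26*i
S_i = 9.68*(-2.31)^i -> [9.68, -22.36, 51.65, -119.32, 275.63]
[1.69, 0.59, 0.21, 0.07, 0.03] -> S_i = 1.69*0.35^i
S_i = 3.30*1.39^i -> [3.3, 4.59, 6.38, 8.86, 12.32]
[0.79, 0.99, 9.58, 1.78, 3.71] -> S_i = Random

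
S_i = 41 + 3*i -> [41, 44, 47, 50, 53]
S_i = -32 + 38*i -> [-32, 6, 44, 82, 120]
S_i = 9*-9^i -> [9, -81, 729, -6561, 59049]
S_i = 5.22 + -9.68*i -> [5.22, -4.46, -14.14, -23.82, -33.5]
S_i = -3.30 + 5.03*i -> [-3.3, 1.73, 6.76, 11.79, 16.82]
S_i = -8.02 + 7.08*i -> [-8.02, -0.94, 6.14, 13.22, 20.3]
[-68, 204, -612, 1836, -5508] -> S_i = -68*-3^i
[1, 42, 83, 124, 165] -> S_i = 1 + 41*i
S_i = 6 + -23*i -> [6, -17, -40, -63, -86]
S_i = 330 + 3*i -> [330, 333, 336, 339, 342]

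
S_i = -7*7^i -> [-7, -49, -343, -2401, -16807]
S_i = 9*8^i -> [9, 72, 576, 4608, 36864]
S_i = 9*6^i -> [9, 54, 324, 1944, 11664]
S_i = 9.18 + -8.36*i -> [9.18, 0.82, -7.54, -15.9, -24.26]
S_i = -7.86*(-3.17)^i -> [-7.86, 24.92, -78.98, 250.38, -793.71]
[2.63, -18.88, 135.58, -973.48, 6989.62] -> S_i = 2.63*(-7.18)^i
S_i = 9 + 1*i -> [9, 10, 11, 12, 13]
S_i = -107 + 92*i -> [-107, -15, 77, 169, 261]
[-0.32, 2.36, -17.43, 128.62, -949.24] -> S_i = -0.32*(-7.38)^i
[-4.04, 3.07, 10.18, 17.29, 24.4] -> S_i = -4.04 + 7.11*i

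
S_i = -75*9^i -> [-75, -675, -6075, -54675, -492075]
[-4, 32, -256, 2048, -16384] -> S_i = -4*-8^i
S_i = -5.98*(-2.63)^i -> [-5.98, 15.73, -41.36, 108.78, -286.1]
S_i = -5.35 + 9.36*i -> [-5.35, 4.01, 13.37, 22.73, 32.09]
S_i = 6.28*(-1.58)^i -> [6.28, -9.92, 15.68, -24.77, 39.14]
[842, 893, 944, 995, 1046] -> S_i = 842 + 51*i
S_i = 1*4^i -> [1, 4, 16, 64, 256]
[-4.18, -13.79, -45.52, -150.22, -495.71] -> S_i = -4.18*3.30^i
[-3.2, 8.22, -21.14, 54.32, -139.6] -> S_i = -3.20*(-2.57)^i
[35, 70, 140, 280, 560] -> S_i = 35*2^i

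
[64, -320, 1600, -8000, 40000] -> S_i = 64*-5^i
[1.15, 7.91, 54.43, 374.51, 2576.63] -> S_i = 1.15*6.88^i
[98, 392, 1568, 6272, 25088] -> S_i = 98*4^i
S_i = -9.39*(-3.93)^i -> [-9.39, 36.9, -145.03, 569.96, -2239.94]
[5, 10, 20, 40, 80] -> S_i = 5*2^i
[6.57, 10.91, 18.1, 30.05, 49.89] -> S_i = 6.57*1.66^i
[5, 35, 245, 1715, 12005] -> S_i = 5*7^i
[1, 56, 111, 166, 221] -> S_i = 1 + 55*i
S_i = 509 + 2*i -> [509, 511, 513, 515, 517]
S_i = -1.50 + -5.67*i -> [-1.5, -7.17, -12.84, -18.51, -24.18]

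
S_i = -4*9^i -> [-4, -36, -324, -2916, -26244]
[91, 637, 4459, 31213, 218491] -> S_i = 91*7^i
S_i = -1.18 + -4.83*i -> [-1.18, -6.01, -10.84, -15.67, -20.5]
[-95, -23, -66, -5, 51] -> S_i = Random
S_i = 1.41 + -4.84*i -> [1.41, -3.43, -8.27, -13.11, -17.95]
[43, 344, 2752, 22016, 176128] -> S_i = 43*8^i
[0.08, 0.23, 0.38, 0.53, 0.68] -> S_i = 0.08 + 0.15*i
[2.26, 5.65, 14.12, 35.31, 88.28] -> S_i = 2.26*2.50^i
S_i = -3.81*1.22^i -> [-3.81, -4.65, -5.67, -6.92, -8.44]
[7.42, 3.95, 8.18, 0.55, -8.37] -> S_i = Random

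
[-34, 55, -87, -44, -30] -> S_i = Random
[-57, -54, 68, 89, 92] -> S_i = Random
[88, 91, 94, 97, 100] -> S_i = 88 + 3*i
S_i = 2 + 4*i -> [2, 6, 10, 14, 18]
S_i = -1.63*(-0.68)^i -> [-1.63, 1.11, -0.75, 0.51, -0.35]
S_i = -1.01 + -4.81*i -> [-1.01, -5.82, -10.63, -15.44, -20.25]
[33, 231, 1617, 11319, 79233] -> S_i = 33*7^i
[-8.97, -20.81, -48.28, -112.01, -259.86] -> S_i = -8.97*2.32^i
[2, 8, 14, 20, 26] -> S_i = 2 + 6*i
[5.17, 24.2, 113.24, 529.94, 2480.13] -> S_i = 5.17*4.68^i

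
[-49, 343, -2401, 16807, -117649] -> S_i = -49*-7^i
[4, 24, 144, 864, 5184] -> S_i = 4*6^i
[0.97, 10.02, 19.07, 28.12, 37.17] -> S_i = 0.97 + 9.05*i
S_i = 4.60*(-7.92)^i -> [4.6, -36.43, 288.54, -2285.25, 18099.17]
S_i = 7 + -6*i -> [7, 1, -5, -11, -17]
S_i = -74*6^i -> [-74, -444, -2664, -15984, -95904]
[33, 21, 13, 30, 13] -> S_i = Random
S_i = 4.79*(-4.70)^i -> [4.79, -22.51, 105.81, -497.31, 2337.37]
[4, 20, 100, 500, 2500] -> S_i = 4*5^i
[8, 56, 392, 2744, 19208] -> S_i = 8*7^i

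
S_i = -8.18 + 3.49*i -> [-8.18, -4.69, -1.2, 2.29, 5.78]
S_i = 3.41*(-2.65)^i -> [3.41, -9.04, 23.95, -63.46, 168.17]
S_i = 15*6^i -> [15, 90, 540, 3240, 19440]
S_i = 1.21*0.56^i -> [1.21, 0.68, 0.38, 0.21, 0.12]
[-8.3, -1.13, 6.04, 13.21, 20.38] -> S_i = -8.30 + 7.17*i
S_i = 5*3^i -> [5, 15, 45, 135, 405]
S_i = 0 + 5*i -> [0, 5, 10, 15, 20]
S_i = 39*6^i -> [39, 234, 1404, 8424, 50544]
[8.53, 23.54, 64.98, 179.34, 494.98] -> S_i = 8.53*2.76^i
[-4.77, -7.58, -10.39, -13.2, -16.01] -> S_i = -4.77 + -2.81*i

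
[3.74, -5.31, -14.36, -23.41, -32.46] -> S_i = 3.74 + -9.05*i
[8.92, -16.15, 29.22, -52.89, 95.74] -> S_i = 8.92*(-1.81)^i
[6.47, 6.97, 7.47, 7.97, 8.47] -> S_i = 6.47 + 0.50*i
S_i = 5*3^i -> [5, 15, 45, 135, 405]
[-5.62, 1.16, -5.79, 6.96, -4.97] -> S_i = Random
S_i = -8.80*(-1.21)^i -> [-8.8, 10.65, -12.88, 15.59, -18.86]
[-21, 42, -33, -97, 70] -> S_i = Random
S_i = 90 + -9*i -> [90, 81, 72, 63, 54]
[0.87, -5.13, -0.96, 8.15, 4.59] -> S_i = Random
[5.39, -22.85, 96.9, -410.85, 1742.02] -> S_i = 5.39*(-4.24)^i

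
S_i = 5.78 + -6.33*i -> [5.78, -0.55, -6.88, -13.21, -19.54]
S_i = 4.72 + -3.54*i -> [4.72, 1.18, -2.36, -5.9, -9.44]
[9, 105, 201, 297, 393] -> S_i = 9 + 96*i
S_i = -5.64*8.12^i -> [-5.64, -45.8, -371.87, -3019.58, -24519.03]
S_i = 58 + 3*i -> [58, 61, 64, 67, 70]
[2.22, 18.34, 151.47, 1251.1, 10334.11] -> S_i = 2.22*8.26^i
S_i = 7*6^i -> [7, 42, 252, 1512, 9072]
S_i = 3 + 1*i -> [3, 4, 5, 6, 7]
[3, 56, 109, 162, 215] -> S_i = 3 + 53*i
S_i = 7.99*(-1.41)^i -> [7.99, -11.27, 15.88, -22.4, 31.58]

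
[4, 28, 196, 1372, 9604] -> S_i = 4*7^i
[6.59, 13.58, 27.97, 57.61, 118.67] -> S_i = 6.59*2.06^i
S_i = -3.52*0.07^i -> [-3.52, -0.25, -0.02, -0.0, -0.0]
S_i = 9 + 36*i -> [9, 45, 81, 117, 153]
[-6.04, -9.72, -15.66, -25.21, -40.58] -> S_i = -6.04*1.61^i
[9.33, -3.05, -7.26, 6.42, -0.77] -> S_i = Random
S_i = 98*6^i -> [98, 588, 3528, 21168, 127008]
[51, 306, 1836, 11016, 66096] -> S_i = 51*6^i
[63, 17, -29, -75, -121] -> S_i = 63 + -46*i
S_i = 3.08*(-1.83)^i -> [3.08, -5.64, 10.31, -18.88, 34.54]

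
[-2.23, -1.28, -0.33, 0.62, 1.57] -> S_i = -2.23 + 0.95*i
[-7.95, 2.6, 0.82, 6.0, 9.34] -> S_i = Random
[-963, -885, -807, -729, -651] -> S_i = -963 + 78*i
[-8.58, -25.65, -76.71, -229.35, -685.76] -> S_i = -8.58*2.99^i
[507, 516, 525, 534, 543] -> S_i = 507 + 9*i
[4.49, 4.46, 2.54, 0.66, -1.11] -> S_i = Random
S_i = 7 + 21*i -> [7, 28, 49, 70, 91]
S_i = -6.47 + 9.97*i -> [-6.47, 3.5, 13.47, 23.44, 33.41]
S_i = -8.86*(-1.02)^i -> [-8.86, 9.04, -9.22, 9.4, -9.59]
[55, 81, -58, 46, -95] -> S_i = Random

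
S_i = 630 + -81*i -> [630, 549, 468, 387, 306]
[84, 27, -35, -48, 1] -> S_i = Random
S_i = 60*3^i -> [60, 180, 540, 1620, 4860]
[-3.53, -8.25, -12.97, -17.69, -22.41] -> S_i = -3.53 + -4.72*i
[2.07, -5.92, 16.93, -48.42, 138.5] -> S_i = 2.07*(-2.86)^i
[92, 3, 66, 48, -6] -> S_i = Random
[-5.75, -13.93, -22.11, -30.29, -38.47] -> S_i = -5.75 + -8.18*i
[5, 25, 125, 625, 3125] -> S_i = 5*5^i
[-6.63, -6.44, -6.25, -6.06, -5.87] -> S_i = -6.63 + 0.19*i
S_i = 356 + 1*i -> [356, 357, 358, 359, 360]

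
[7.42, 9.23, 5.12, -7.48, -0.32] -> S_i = Random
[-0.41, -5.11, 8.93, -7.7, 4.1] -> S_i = Random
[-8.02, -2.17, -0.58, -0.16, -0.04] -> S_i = -8.02*0.27^i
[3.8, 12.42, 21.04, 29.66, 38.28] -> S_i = 3.80 + 8.62*i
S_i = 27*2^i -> [27, 54, 108, 216, 432]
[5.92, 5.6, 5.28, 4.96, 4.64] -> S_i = 5.92 + -0.32*i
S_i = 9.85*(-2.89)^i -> [9.85, -28.47, 82.27, -237.76, 687.11]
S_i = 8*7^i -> [8, 56, 392, 2744, 19208]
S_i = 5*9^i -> [5, 45, 405, 3645, 32805]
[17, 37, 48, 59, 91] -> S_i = Random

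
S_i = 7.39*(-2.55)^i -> [7.39, -18.84, 48.05, -122.54, 312.47]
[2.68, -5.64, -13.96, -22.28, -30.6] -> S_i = 2.68 + -8.32*i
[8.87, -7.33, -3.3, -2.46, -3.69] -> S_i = Random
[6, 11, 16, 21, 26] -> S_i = 6 + 5*i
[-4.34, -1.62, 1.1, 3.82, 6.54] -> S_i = -4.34 + 2.72*i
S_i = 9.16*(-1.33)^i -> [9.16, -12.18, 16.2, -21.55, 28.66]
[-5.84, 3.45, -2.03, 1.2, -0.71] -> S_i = -5.84*(-0.59)^i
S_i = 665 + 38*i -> [665, 703, 741, 779, 817]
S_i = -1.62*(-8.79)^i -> [-1.62, 14.24, -125.17, 1100.23, -9670.98]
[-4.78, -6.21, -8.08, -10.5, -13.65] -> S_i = -4.78*1.30^i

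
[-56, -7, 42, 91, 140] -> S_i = -56 + 49*i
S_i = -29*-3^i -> [-29, 87, -261, 783, -2349]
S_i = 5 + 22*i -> [5, 27, 49, 71, 93]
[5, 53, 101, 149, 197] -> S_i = 5 + 48*i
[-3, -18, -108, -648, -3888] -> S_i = -3*6^i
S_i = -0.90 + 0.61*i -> [-0.9, -0.29, 0.32, 0.93, 1.54]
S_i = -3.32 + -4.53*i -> [-3.32, -7.85, -12.38, -16.91, -21.44]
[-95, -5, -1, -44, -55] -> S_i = Random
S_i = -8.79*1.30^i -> [-8.79, -11.43, -14.86, -19.31, -25.11]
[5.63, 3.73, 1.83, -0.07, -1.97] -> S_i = 5.63 + -1.90*i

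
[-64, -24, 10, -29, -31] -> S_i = Random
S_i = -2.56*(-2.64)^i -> [-2.56, 6.76, -17.84, 47.1, -124.35]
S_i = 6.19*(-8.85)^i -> [6.19, -54.78, 484.82, -4290.62, 37972.02]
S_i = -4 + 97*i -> [-4, 93, 190, 287, 384]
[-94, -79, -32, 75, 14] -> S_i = Random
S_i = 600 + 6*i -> [600, 606, 612, 618, 624]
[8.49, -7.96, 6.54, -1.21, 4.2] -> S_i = Random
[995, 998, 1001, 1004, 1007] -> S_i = 995 + 3*i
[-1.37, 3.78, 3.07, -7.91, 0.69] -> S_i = Random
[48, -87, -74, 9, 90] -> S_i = Random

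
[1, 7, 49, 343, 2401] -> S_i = 1*7^i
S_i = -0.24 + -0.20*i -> [-0.24, -0.44, -0.64, -0.84, -1.04]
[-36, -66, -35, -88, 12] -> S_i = Random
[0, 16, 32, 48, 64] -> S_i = 0 + 16*i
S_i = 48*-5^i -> [48, -240, 1200, -6000, 30000]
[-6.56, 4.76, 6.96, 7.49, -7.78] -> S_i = Random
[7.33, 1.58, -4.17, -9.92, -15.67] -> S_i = 7.33 + -5.75*i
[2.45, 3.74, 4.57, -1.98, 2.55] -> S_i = Random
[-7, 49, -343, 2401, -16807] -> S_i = -7*-7^i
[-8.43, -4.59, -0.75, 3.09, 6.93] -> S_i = -8.43 + 3.84*i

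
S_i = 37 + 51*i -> [37, 88, 139, 190, 241]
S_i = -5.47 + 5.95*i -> [-5.47, 0.48, 6.43, 12.38, 18.33]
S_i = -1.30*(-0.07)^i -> [-1.3, 0.09, -0.01, 0.0, -0.0]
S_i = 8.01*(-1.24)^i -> [8.01, -9.93, 12.32, -15.27, 18.94]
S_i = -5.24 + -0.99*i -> [-5.24, -6.23, -7.22, -8.21, -9.2]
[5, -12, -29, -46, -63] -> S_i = 5 + -17*i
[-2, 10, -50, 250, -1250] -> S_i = -2*-5^i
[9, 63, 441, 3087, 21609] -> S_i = 9*7^i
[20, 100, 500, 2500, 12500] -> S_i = 20*5^i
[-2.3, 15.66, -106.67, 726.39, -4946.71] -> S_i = -2.30*(-6.81)^i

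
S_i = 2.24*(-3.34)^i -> [2.24, -7.48, 24.99, -83.46, 278.76]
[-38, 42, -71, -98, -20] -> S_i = Random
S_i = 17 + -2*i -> [17, 15, 13, 11, 9]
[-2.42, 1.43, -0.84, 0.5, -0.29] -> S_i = -2.42*(-0.59)^i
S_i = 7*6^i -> [7, 42, 252, 1512, 9072]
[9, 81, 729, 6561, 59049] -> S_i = 9*9^i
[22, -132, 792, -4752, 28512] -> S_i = 22*-6^i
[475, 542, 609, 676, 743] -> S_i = 475 + 67*i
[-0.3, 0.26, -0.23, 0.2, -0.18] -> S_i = -0.30*(-0.88)^i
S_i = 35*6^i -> [35, 210, 1260, 7560, 45360]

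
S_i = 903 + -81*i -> [903, 822, 741, 660, 579]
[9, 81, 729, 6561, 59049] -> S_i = 9*9^i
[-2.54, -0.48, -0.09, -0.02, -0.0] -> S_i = -2.54*0.19^i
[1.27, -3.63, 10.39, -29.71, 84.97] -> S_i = 1.27*(-2.86)^i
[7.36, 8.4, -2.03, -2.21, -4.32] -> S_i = Random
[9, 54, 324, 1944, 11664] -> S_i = 9*6^i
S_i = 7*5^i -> [7, 35, 175, 875, 4375]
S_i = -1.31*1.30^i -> [-1.31, -1.7, -2.21, -2.88, -3.74]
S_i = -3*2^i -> [-3, -6, -12, -24, -48]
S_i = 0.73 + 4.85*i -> [0.73, 5.58, 10.43, 15.28, 20.13]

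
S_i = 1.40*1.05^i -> [1.4, 1.47, 1.54, 1.62, 1.7]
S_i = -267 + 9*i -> [-267, -258, -249, -240, -231]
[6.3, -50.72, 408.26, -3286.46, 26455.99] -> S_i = 6.30*(-8.05)^i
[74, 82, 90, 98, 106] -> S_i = 74 + 8*i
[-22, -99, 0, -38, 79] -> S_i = Random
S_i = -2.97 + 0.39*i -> [-2.97, -2.58, -2.19, -1.8, -1.41]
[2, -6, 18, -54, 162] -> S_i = 2*-3^i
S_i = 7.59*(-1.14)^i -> [7.59, -8.65, 9.86, -11.24, 12.82]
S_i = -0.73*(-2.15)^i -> [-0.73, 1.57, -3.37, 7.26, -15.6]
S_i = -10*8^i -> [-10, -80, -640, -5120, -40960]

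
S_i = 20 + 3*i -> [20, 23, 26, 29, 32]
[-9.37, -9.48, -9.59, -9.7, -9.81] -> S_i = -9.37 + -0.11*i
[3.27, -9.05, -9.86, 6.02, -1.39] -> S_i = Random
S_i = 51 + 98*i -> [51, 149, 247, 345, 443]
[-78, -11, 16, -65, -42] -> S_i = Random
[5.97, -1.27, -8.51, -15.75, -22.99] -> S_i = 5.97 + -7.24*i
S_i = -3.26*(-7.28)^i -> [-3.26, 23.73, -172.77, 1257.8, -9156.79]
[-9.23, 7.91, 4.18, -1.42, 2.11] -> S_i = Random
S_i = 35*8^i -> [35, 280, 2240, 17920, 143360]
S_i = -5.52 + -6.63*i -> [-5.52, -12.15, -18.78, -25.41, -32.04]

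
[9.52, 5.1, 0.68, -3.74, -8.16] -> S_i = 9.52 + -4.42*i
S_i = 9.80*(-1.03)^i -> [9.8, -10.09, 10.4, -10.71, 11.03]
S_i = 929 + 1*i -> [929, 930, 931, 932, 933]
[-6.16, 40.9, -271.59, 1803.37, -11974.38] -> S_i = -6.16*(-6.64)^i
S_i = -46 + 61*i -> [-46, 15, 76, 137, 198]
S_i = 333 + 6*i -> [333, 339, 345, 351, 357]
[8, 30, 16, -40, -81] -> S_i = Random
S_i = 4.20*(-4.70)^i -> [4.2, -19.74, 92.78, -436.06, 2049.47]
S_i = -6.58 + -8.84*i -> [-6.58, -15.42, -24.26, -33.1, -41.94]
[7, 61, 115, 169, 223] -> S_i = 7 + 54*i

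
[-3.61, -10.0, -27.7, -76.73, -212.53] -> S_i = -3.61*2.77^i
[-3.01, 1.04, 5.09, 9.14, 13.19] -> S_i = -3.01 + 4.05*i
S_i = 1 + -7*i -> [1, -6, -13, -20, -27]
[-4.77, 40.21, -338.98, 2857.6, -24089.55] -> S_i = -4.77*(-8.43)^i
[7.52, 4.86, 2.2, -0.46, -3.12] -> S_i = 7.52 + -2.66*i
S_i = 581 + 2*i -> [581, 583, 585, 587, 589]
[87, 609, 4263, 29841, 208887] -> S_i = 87*7^i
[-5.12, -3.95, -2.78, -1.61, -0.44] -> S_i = -5.12 + 1.17*i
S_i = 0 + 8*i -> [0, 8, 16, 24, 32]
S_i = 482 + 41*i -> [482, 523, 564, 605, 646]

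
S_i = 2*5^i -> [2, 10, 50, 250, 1250]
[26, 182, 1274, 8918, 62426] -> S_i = 26*7^i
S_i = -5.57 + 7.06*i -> [-5.57, 1.49, 8.55, 15.61, 22.67]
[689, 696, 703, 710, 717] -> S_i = 689 + 7*i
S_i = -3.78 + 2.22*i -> [-3.78, -1.56, 0.66, 2.88, 5.1]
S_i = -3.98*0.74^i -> [-3.98, -2.95, -2.18, -1.61, -1.19]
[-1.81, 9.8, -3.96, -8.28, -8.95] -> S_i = Random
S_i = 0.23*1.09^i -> [0.23, 0.25, 0.27, 0.3, 0.32]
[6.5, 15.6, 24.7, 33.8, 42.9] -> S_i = 6.50 + 9.10*i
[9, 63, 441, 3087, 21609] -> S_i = 9*7^i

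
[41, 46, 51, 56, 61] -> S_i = 41 + 5*i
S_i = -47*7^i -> [-47, -329, -2303, -16121, -112847]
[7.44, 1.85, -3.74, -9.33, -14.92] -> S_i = 7.44 + -5.59*i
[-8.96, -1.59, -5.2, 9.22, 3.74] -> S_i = Random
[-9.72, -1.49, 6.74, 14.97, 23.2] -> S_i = -9.72 + 8.23*i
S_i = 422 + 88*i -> [422, 510, 598, 686, 774]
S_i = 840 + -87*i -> [840, 753, 666, 579, 492]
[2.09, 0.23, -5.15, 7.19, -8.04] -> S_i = Random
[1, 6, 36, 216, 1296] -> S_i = 1*6^i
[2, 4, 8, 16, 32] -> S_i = 2*2^i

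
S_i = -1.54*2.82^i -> [-1.54, -4.34, -12.25, -34.54, -97.39]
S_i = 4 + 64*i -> [4, 68, 132, 196, 260]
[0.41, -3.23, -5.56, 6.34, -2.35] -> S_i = Random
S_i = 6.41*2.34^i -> [6.41, 15.0, 35.1, 82.13, 192.19]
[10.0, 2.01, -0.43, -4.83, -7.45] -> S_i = Random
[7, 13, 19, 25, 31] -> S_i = 7 + 6*i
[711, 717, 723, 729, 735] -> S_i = 711 + 6*i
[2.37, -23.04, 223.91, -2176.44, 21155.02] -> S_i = 2.37*(-9.72)^i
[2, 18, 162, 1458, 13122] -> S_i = 2*9^i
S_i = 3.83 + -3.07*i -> [3.83, 0.76, -2.31, -5.38, -8.45]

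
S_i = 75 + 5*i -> [75, 80, 85, 90, 95]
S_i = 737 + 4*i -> [737, 741, 745, 749, 753]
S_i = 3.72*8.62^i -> [3.72, 32.07, 276.41, 2382.67, 20538.66]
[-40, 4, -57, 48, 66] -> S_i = Random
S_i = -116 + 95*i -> [-116, -21, 74, 169, 264]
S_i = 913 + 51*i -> [913, 964, 1015, 1066, 1117]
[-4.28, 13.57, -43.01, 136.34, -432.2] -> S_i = -4.28*(-3.17)^i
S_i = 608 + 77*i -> [608, 685, 762, 839, 916]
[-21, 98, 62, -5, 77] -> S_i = Random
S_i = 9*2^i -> [9, 18, 36, 72, 144]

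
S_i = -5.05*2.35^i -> [-5.05, -11.87, -27.89, -65.54, -154.01]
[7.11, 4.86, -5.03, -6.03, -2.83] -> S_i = Random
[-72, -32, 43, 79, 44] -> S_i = Random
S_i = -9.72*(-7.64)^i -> [-9.72, 74.26, -567.35, 4334.57, -33116.14]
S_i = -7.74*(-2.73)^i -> [-7.74, 21.13, -57.69, 157.48, -429.92]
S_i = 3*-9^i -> [3, -27, 243, -2187, 19683]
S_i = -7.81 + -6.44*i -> [-7.81, -14.25, -20.69, -27.13, -33.57]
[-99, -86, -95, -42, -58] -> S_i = Random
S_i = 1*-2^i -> [1, -2, 4, -8, 16]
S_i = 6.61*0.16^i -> [6.61, 1.06, 0.17, 0.03, 0.0]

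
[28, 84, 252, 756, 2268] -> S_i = 28*3^i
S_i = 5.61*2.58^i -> [5.61, 14.47, 37.34, 96.34, 248.57]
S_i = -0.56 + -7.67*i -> [-0.56, -8.23, -15.9, -23.57, -31.24]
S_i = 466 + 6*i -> [466, 472, 478, 484, 490]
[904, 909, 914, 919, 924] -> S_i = 904 + 5*i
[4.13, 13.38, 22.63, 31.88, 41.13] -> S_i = 4.13 + 9.25*i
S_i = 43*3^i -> [43, 129, 387, 1161, 3483]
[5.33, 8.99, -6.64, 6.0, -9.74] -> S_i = Random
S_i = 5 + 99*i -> [5, 104, 203, 302, 401]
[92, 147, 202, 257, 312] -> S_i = 92 + 55*i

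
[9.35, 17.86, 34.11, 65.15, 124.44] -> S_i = 9.35*1.91^i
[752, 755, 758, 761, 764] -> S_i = 752 + 3*i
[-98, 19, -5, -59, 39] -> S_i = Random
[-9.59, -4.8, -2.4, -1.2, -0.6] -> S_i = -9.59*0.50^i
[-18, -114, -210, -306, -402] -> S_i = -18 + -96*i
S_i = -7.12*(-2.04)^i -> [-7.12, 14.52, -29.63, 60.45, -123.31]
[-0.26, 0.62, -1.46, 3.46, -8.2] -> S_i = -0.26*(-2.37)^i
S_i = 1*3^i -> [1, 3, 9, 27, 81]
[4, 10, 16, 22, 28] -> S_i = 4 + 6*i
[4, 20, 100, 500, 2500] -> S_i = 4*5^i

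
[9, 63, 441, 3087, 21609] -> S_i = 9*7^i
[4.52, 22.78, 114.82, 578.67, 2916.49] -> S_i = 4.52*5.04^i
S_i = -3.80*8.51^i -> [-3.8, -32.34, -275.2, -2341.92, -19929.75]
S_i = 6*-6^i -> [6, -36, 216, -1296, 7776]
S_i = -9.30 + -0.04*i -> [-9.3, -9.34, -9.38, -9.42, -9.46]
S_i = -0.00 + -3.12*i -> [-0.0, -3.12, -6.24, -9.36, -12.48]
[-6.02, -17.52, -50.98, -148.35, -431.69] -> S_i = -6.02*2.91^i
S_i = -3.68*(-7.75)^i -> [-3.68, 28.52, -221.03, 1712.98, -13275.61]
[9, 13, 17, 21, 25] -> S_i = 9 + 4*i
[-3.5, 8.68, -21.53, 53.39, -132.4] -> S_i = -3.50*(-2.48)^i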